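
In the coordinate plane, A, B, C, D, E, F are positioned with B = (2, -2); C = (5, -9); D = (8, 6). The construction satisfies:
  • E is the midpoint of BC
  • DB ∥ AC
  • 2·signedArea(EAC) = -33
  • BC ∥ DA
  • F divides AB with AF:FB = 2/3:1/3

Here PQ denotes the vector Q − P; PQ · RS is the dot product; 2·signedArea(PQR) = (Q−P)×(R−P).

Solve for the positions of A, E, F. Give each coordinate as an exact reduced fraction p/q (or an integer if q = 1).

A = (11, -1)
E = (7/2, -11/2)
F = (5, -5/3)

1. A_x = 11  [DB ∥ AC ∩ BC ∥ DA]
2. A_y = -1  [DB ∥ AC ∩ BC ∥ DA]
   → A = (11, -1)
3. E_x = 7/2  [E is the midpoint of BC]
4. E_y = -11/2  [E is the midpoint of BC]
   → E = (7/2, -11/2)
5. F_x = 5  [F divides AB with AF:FB = 2/3:1/3]
6. F_y = -5/3  [F divides AB with AF:FB = 2/3:1/3]
   → F = (5, -5/3)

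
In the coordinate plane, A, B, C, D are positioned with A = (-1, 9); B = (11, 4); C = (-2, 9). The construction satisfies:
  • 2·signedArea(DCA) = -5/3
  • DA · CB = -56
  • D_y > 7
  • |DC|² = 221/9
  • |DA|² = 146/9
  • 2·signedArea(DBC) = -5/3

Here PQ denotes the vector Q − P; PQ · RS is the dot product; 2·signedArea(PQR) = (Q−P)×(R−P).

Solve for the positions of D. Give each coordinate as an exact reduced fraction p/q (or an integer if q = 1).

1. D_x = 8/3  [2·signedArea(DBC) = -5/3 ∩ 2·signedArea(DCA) = -5/3]
2. D_y = 22/3  [2·signedArea(DBC) = -5/3 ∩ 2·signedArea(DCA) = -5/3]
   → D = (8/3, 22/3)

D = (8/3, 22/3)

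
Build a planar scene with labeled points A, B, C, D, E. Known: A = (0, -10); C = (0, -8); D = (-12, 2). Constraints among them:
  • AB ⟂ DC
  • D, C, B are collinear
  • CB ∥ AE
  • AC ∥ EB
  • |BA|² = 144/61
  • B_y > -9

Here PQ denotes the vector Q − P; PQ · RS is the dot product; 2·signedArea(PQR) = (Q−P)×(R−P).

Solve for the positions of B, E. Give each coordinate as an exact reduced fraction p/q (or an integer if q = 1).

B = (60/61, -538/61)
E = (60/61, -660/61)

1. B_x = 60/61  [D, C, B are collinear ∩ AB ⟂ DC]
2. B_y = -538/61  [D, C, B are collinear ∩ AB ⟂ DC]
   → B = (60/61, -538/61)
3. E_x = 60/61  [AC ∥ EB ∩ CB ∥ AE]
4. E_y = -660/61  [AC ∥ EB ∩ CB ∥ AE]
   → E = (60/61, -660/61)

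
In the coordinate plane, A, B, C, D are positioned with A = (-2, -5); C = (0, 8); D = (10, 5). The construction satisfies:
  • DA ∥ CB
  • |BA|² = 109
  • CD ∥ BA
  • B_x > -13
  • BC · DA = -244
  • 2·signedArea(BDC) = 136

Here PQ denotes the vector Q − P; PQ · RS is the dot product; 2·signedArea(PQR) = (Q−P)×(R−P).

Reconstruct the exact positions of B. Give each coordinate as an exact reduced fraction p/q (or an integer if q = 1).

1. B_x = -12  [CD ∥ BA ∩ DA ∥ CB]
2. B_y = -2  [CD ∥ BA ∩ DA ∥ CB]
   → B = (-12, -2)

B = (-12, -2)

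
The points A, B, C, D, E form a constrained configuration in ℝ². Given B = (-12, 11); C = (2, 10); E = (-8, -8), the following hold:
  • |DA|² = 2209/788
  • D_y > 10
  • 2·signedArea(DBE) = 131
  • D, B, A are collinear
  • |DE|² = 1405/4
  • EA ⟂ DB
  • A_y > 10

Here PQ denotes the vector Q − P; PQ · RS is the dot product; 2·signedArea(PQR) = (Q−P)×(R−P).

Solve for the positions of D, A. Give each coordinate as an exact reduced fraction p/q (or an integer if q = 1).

1. D_x = -5  [line 19·x + 4·y + 53 = 0 ∩ |DE|² = 1405/4]
2. D_y = 21/2  [line 19·x + 4·y + 53 = 0 ∩ |DE|² = 1405/4]
   → D = (-5, 21/2)
3. A_x = -1314/197  [D, B, A are collinear ∩ EA ⟂ DB]
4. A_y = 2092/197  [D, B, A are collinear ∩ EA ⟂ DB]
   → A = (-1314/197, 2092/197)

A = (-1314/197, 2092/197)
D = (-5, 21/2)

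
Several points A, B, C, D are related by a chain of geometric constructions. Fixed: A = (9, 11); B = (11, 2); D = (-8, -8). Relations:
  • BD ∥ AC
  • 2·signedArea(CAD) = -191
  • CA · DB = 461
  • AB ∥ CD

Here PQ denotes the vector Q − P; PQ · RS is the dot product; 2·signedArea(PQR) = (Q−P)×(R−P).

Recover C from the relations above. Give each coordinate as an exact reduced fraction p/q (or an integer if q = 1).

1. C_x = -10  [AB ∥ CD ∩ BD ∥ AC]
2. C_y = 1  [AB ∥ CD ∩ BD ∥ AC]
   → C = (-10, 1)

C = (-10, 1)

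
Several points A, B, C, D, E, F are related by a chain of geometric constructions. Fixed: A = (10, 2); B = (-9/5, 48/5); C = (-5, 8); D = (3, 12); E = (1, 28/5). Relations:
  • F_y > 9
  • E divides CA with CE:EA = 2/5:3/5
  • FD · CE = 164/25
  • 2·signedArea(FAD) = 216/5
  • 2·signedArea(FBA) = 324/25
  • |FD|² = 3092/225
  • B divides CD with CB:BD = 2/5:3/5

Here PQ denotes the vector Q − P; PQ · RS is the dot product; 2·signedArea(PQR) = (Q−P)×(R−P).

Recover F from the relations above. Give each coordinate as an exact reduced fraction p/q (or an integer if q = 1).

F = (11/15, 136/15)

1. F_x = 11/15  [2·signedArea(FAD) = 216/5 ∩ FD · CE = 164/25]
2. F_y = 136/15  [2·signedArea(FAD) = 216/5 ∩ FD · CE = 164/25]
   → F = (11/15, 136/15)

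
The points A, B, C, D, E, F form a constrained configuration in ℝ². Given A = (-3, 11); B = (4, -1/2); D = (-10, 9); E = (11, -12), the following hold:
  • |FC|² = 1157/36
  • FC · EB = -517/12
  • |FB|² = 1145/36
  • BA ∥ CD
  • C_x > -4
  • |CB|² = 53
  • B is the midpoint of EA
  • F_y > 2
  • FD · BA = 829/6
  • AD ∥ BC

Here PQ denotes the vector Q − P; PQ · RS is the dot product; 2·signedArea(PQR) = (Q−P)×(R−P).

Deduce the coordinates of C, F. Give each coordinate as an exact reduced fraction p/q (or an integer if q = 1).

1. C_x = -3  [BA ∥ CD ∩ AD ∥ BC]
2. C_y = -5/2  [BA ∥ CD ∩ AD ∥ BC]
   → C = (-3, -5/2)
3. F_x = -2/3  [line 7·x + -23/2·y + 106/3 = 0 ∩ |FC|² = 1157/36]
4. F_y = 8/3  [line 7·x + -23/2·y + 106/3 = 0 ∩ |FC|² = 1157/36]
   → F = (-2/3, 8/3)

C = (-3, -5/2)
F = (-2/3, 8/3)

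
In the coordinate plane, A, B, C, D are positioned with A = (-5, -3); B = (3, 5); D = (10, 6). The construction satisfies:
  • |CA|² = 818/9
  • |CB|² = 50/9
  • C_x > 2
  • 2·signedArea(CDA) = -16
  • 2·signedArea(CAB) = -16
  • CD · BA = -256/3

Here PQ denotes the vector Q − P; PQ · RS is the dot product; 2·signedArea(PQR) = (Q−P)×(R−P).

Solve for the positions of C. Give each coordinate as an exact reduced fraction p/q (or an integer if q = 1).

1. C_x = 8/3  [2·signedArea(CDA) = -16 ∩ CD · BA = -256/3]
2. C_y = 8/3  [2·signedArea(CDA) = -16 ∩ CD · BA = -256/3]
   → C = (8/3, 8/3)

C = (8/3, 8/3)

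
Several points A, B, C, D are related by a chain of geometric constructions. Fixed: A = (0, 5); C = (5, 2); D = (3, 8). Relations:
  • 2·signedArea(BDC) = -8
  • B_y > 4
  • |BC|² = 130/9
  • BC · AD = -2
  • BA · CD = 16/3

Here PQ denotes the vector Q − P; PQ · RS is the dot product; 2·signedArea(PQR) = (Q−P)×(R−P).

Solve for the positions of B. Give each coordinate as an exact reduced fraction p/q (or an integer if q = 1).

B = (8/3, 5)

1. B_x = 8/3  [BA · CD = 16/3 ∩ BC · AD = -2]
2. B_y = 5  [BA · CD = 16/3 ∩ BC · AD = -2]
   → B = (8/3, 5)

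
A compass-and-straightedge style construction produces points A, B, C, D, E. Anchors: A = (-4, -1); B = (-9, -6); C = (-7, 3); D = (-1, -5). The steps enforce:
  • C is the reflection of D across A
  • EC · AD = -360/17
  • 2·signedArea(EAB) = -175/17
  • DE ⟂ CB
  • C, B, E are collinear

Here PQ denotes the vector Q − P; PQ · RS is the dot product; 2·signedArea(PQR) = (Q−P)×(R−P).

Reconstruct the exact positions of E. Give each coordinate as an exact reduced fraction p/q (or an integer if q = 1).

E = (-143/17, -57/17)

1. E_x = -143/17  [C, B, E are collinear ∩ DE ⟂ CB]
2. E_y = -57/17  [C, B, E are collinear ∩ DE ⟂ CB]
   → E = (-143/17, -57/17)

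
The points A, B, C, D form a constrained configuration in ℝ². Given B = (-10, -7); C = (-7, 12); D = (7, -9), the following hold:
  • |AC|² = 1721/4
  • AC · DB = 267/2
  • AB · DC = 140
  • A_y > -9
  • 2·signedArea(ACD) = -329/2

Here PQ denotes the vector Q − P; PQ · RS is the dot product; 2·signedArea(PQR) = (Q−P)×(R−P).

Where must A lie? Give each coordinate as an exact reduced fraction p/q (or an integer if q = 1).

1. A_x = -3/2  [AB · DC = 140 ∩ 2·signedArea(ACD) = -329/2]
2. A_y = -8  [AB · DC = 140 ∩ 2·signedArea(ACD) = -329/2]
   → A = (-3/2, -8)

A = (-3/2, -8)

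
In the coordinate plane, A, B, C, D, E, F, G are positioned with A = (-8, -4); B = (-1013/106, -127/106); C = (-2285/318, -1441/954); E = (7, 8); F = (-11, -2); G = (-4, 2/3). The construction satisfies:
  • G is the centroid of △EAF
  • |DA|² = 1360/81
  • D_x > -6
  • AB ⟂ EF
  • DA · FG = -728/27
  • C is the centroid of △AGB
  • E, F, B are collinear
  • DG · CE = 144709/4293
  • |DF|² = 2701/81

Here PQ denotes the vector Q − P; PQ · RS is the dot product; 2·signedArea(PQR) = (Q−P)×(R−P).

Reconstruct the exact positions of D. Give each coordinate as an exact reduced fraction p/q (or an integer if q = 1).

D = (-16/3, -8/9)

1. D_x = -16/3  [DA · FG = -728/27 ∩ DG · CE = 144709/4293]
2. D_y = -8/9  [DA · FG = -728/27 ∩ DG · CE = 144709/4293]
   → D = (-16/3, -8/9)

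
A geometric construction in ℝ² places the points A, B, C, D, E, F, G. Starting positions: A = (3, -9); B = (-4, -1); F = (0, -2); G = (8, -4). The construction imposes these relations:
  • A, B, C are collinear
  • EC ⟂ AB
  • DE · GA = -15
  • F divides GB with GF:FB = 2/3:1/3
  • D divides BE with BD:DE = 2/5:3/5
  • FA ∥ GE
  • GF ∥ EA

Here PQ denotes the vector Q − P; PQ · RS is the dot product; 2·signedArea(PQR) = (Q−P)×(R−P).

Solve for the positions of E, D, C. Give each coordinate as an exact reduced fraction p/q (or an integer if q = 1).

C = (843/113, -1593/113)
D = (2, -5)
E = (11, -11)

1. E_x = 11  [GF ∥ EA ∩ FA ∥ GE]
2. E_y = -11  [GF ∥ EA ∩ FA ∥ GE]
   → E = (11, -11)
3. D_x = 2  [D divides BE with BD:DE = 2/5:3/5]
4. D_y = -5  [D divides BE with BD:DE = 2/5:3/5]
   → D = (2, -5)
5. C_x = 843/113  [A, B, C are collinear ∩ EC ⟂ AB]
6. C_y = -1593/113  [A, B, C are collinear ∩ EC ⟂ AB]
   → C = (843/113, -1593/113)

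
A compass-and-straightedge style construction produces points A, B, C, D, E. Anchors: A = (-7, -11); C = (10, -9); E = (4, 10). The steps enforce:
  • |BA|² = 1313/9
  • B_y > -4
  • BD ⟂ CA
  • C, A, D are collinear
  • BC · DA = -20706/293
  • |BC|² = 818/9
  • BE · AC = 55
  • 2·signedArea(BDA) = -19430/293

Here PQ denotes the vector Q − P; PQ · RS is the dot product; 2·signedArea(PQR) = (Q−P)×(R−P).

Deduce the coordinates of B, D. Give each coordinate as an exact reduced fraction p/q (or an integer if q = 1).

1. B_x = 7/3  [line -17·x + -2·y + 33 = 0 ∩ |BA|² = 1313/9]
2. B_y = -10/3  [line -17·x + -2·y + 33 = 0 ∩ |BA|² = 1313/9]
   → B = (7/3, -10/3)
3. D_x = 907/293  [C, A, D are collinear ∩ BD ⟂ CA]
4. D_y = -2875/293  [C, A, D are collinear ∩ BD ⟂ CA]
   → D = (907/293, -2875/293)

B = (7/3, -10/3)
D = (907/293, -2875/293)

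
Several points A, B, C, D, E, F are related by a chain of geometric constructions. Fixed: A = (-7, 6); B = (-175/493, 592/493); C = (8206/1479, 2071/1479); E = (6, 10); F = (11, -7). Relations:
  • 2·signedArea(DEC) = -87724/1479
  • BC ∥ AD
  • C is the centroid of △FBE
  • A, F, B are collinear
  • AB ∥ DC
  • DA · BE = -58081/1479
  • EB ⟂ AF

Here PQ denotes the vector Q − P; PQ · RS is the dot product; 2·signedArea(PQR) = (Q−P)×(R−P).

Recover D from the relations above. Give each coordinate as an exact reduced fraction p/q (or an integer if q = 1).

D = (-1622/1479, 9169/1479)

1. D_x = -1622/1479  [AB ∥ DC ∩ BC ∥ AD]
2. D_y = 9169/1479  [AB ∥ DC ∩ BC ∥ AD]
   → D = (-1622/1479, 9169/1479)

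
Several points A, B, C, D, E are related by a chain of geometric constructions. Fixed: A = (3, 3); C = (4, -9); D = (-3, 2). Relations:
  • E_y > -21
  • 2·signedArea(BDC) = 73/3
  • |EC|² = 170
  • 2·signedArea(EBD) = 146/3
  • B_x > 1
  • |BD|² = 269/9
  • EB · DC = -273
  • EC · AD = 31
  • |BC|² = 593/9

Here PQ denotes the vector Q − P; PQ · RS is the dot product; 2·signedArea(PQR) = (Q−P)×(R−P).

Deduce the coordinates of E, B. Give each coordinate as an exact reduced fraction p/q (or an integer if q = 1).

B = (4/3, -4/3)
E = (11, -20)

1. B_x = 4/3  [line 11·x + 7·y + -16/3 = 0 ∩ |BD|² = 269/9]
2. B_y = -4/3  [line 11·x + 7·y + -16/3 = 0 ∩ |BD|² = 269/9]
   → B = (4/3, -4/3)
3. E_x = 11  [2·signedArea(EBD) = 146/3 ∩ EB · DC = -273]
4. E_y = -20  [2·signedArea(EBD) = 146/3 ∩ EB · DC = -273]
   → E = (11, -20)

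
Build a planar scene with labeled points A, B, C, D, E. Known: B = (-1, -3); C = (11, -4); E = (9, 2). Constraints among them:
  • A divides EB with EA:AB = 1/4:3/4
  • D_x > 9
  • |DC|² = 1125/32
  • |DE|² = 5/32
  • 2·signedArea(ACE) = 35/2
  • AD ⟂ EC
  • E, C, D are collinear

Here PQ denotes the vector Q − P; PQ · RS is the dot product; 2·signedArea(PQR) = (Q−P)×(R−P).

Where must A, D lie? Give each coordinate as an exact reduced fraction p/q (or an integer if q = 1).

A = (13/2, 3/4)
D = (73/8, 13/8)

1. A_x = 13/2  [A divides EB with EA:AB = 1/4:3/4]
2. A_y = 3/4  [A divides EB with EA:AB = 1/4:3/4]
   → A = (13/2, 3/4)
3. D_x = 73/8  [E, C, D are collinear ∩ AD ⟂ EC]
4. D_y = 13/8  [E, C, D are collinear ∩ AD ⟂ EC]
   → D = (73/8, 13/8)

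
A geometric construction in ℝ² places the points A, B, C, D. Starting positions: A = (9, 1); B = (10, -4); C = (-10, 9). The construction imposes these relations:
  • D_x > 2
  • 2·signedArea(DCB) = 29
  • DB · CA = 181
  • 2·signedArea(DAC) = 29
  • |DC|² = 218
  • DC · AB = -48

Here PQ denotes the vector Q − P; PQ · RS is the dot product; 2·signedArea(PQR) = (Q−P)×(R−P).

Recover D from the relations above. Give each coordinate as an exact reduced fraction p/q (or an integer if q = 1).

D = (3, 2)

1. D_x = 3  [DB · CA = 181 ∩ DC · AB = -48]
2. D_y = 2  [DB · CA = 181 ∩ DC · AB = -48]
   → D = (3, 2)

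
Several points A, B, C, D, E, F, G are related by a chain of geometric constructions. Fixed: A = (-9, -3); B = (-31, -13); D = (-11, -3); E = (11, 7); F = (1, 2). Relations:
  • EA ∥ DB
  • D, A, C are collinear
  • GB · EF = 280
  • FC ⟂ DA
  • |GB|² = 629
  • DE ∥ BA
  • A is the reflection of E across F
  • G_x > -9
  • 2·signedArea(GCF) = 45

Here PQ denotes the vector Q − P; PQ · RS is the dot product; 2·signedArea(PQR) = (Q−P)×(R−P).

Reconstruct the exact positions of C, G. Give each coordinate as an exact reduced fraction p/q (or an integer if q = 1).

C = (1, -3)
G = (-8, -3)

1. C_x = 1  [D, A, C are collinear ∩ FC ⟂ DA]
2. C_y = -3  [D, A, C are collinear ∩ FC ⟂ DA]
   → C = (1, -3)
3. G_x = -8  [GB · EF = 280 ∩ 2·signedArea(GCF) = 45]
4. G_y = -3  [GB · EF = 280 ∩ 2·signedArea(GCF) = 45]
   → G = (-8, -3)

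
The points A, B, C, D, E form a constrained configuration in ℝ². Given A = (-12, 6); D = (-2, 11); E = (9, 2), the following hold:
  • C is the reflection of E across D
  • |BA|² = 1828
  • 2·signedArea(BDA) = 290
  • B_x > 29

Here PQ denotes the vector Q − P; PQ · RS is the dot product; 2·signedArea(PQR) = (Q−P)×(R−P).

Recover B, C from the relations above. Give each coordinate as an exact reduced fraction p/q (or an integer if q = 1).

B = (30, -2)
C = (-13, 20)

1. B_x = 30  [line 5·x + -10·y + -170 = 0 ∩ |BA|² = 1828]
2. B_y = -2  [line 5·x + -10·y + -170 = 0 ∩ |BA|² = 1828]
   → B = (30, -2)
3. C_x = -13  [C is the reflection of E across D]
4. C_y = 20  [C is the reflection of E across D]
   → C = (-13, 20)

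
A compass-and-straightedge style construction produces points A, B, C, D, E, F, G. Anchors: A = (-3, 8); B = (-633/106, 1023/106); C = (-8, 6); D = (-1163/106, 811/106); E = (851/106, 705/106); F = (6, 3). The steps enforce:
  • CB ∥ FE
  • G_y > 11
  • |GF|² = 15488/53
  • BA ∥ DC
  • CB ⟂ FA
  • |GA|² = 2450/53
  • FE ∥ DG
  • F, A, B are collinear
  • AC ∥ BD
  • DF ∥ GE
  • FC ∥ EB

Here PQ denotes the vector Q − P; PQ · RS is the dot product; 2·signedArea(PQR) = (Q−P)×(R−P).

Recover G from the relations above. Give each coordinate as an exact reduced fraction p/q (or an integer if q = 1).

1. G_x = -474/53  [DF ∥ GE ∩ FE ∥ DG]
2. G_y = 599/53  [DF ∥ GE ∩ FE ∥ DG]
   → G = (-474/53, 599/53)

G = (-474/53, 599/53)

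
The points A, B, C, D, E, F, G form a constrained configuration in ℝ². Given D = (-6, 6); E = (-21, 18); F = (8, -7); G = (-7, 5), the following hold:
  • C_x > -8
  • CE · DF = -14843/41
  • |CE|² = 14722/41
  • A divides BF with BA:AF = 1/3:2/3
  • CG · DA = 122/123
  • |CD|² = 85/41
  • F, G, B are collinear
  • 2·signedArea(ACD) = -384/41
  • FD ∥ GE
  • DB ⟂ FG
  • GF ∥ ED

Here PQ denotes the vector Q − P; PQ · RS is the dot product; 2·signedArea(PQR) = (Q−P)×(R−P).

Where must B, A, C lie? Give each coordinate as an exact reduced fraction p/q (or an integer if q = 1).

A = (-236/123, 115/123)
B = (-282/41, 201/41)
C = (-292/41, 209/41)

1. B_x = -282/41  [F, G, B are collinear ∩ DB ⟂ FG]
2. B_y = 201/41  [F, G, B are collinear ∩ DB ⟂ FG]
   → B = (-282/41, 201/41)
3. A_x = -236/123  [A divides BF with BA:AF = 1/3:2/3]
4. A_y = 115/123  [A divides BF with BA:AF = 1/3:2/3]
   → A = (-236/123, 115/123)
5. C_x = -292/41  [CE · DF = -14843/41 ∩ 2·signedArea(ACD) = -384/41]
6. C_y = 209/41  [CE · DF = -14843/41 ∩ 2·signedArea(ACD) = -384/41]
   → C = (-292/41, 209/41)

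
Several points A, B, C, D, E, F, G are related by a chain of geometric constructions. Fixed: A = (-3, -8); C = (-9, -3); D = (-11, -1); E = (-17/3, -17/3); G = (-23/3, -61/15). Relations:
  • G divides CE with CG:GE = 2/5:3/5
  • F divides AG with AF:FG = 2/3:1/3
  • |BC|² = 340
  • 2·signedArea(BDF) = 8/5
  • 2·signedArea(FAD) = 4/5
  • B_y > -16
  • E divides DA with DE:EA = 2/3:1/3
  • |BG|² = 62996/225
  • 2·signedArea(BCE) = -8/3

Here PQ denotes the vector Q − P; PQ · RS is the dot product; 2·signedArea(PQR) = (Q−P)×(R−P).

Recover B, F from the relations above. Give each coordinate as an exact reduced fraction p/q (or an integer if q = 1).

B = (5, -15)
F = (-55/9, -242/45)

1. F_x = -55/9  [F divides AG with AF:FG = 2/3:1/3]
2. F_y = -242/45  [F divides AG with AF:FG = 2/3:1/3]
   → F = (-55/9, -242/45)
3. B_x = 5  [2·signedArea(BCE) = -8/3 ∩ 2·signedArea(BDF) = 8/5]
4. B_y = -15  [2·signedArea(BCE) = -8/3 ∩ 2·signedArea(BDF) = 8/5]
   → B = (5, -15)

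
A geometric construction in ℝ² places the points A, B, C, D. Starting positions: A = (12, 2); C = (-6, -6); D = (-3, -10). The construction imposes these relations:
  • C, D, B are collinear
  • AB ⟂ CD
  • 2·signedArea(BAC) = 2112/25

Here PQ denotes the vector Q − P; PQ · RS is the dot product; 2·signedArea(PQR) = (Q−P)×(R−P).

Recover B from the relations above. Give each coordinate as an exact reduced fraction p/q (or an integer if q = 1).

1. B_x = -84/25  [C, D, B are collinear ∩ AB ⟂ CD]
2. B_y = -238/25  [C, D, B are collinear ∩ AB ⟂ CD]
   → B = (-84/25, -238/25)

B = (-84/25, -238/25)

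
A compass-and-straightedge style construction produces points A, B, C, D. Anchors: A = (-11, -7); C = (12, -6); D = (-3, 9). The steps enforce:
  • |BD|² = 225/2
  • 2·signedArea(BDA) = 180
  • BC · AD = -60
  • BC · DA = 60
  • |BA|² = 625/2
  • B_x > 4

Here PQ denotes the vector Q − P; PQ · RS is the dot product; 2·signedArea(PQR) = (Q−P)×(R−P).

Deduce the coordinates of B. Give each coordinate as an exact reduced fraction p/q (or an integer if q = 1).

B = (9/2, 3/2)

1. B_x = 9/2  [BC · AD = -60 ∩ 2·signedArea(BDA) = 180]
2. B_y = 3/2  [BC · AD = -60 ∩ 2·signedArea(BDA) = 180]
   → B = (9/2, 3/2)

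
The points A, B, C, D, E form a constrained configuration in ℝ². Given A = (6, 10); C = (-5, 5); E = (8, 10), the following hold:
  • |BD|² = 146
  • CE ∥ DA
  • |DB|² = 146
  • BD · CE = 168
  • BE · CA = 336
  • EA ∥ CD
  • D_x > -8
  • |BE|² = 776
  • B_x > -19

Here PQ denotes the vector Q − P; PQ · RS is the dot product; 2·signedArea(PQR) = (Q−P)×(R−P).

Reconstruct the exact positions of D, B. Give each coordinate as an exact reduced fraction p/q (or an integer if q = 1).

1. D_x = -7  [CE ∥ DA ∩ EA ∥ CD]
2. D_y = 5  [CE ∥ DA ∩ EA ∥ CD]
   → D = (-7, 5)
3. B_x = -18  [BD · CE = 168 ∩ BE · CA = 336]
4. B_y = 0  [BD · CE = 168 ∩ BE · CA = 336]
   → B = (-18, 0)

B = (-18, 0)
D = (-7, 5)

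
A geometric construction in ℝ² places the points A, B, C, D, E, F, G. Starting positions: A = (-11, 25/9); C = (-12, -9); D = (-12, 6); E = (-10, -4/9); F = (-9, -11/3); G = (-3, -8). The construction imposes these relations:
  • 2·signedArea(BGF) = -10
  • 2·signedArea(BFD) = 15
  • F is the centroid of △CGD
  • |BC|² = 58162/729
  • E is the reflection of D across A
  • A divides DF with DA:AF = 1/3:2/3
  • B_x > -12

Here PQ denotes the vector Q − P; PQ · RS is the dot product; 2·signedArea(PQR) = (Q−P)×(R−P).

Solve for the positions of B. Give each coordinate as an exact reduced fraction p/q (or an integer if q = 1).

B = (-35/3, -2/27)

1. B_x = -35/3  [2·signedArea(BFD) = 15 ∩ 2·signedArea(BGF) = -10]
2. B_y = -2/27  [2·signedArea(BFD) = 15 ∩ 2·signedArea(BGF) = -10]
   → B = (-35/3, -2/27)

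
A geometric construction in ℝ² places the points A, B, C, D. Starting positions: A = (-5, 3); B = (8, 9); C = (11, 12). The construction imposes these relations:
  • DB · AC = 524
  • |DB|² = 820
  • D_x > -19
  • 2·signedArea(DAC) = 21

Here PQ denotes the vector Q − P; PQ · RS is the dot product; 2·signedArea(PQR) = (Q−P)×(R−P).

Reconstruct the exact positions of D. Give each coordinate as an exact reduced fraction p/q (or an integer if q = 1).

D = (-18, -3)

1. D_x = -18  [DB · AC = 524 ∩ 2·signedArea(DAC) = 21]
2. D_y = -3  [DB · AC = 524 ∩ 2·signedArea(DAC) = 21]
   → D = (-18, -3)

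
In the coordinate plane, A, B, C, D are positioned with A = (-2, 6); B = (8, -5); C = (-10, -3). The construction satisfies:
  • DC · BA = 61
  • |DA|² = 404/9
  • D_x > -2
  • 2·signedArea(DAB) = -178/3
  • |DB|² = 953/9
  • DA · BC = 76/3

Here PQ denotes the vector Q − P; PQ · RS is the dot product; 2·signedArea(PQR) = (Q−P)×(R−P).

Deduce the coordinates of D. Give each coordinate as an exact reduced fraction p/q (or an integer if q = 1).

D = (-4/3, -2/3)

1. D_x = -4/3  [2·signedArea(DAB) = -178/3 ∩ DA · BC = 76/3]
2. D_y = -2/3  [2·signedArea(DAB) = -178/3 ∩ DA · BC = 76/3]
   → D = (-4/3, -2/3)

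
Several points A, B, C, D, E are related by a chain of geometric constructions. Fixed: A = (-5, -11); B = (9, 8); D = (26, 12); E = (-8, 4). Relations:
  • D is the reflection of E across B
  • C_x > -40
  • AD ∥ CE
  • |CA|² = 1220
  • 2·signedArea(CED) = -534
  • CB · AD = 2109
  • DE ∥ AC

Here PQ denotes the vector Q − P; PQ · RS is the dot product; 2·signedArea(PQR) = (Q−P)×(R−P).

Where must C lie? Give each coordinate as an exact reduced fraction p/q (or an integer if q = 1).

C = (-39, -19)

1. C_x = -39  [AD ∥ CE ∩ DE ∥ AC]
2. C_y = -19  [AD ∥ CE ∩ DE ∥ AC]
   → C = (-39, -19)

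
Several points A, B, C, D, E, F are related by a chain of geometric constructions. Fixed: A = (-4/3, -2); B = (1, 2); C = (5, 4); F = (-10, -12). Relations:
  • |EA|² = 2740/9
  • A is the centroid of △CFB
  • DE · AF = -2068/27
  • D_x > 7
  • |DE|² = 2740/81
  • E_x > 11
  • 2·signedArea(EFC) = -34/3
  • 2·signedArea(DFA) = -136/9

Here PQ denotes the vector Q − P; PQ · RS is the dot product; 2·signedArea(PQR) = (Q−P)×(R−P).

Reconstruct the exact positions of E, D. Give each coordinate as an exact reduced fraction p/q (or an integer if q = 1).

1. E_x = 34/3  [line -16·x + 15·y + 94/3 = 0 ∩ |EA|² = 2740/9]
2. E_y = 10  [line -16·x + 15·y + 94/3 = 0 ∩ |EA|² = 2740/9]
   → E = (34/3, 10)
3. D_x = 64/9  [2·signedArea(DFA) = -136/9 ∩ DE · AF = -2068/27]
4. D_y = 6  [2·signedArea(DFA) = -136/9 ∩ DE · AF = -2068/27]
   → D = (64/9, 6)

D = (64/9, 6)
E = (34/3, 10)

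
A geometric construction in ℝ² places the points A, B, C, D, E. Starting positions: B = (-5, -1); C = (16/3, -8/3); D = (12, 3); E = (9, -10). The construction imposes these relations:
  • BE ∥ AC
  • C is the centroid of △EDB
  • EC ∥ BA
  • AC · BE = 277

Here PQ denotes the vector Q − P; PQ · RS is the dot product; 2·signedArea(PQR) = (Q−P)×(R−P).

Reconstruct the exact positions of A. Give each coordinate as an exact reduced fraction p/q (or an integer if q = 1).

A = (-26/3, 19/3)

1. A_x = -26/3  [BE ∥ AC ∩ EC ∥ BA]
2. A_y = 19/3  [BE ∥ AC ∩ EC ∥ BA]
   → A = (-26/3, 19/3)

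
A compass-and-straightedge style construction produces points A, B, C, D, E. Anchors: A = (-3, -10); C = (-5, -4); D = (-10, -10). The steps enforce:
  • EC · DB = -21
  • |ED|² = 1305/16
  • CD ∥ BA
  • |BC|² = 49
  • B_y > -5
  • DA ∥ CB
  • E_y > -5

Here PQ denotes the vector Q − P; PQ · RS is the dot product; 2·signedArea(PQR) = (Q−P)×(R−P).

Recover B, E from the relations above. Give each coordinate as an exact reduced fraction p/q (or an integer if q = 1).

1. B_x = 2  [CD ∥ BA ∩ DA ∥ CB]
2. B_y = -4  [CD ∥ BA ∩ DA ∥ CB]
   → B = (2, -4)
3. E_x = -13/4  [line -12·x + -6·y + -63 = 0 ∩ |ED|² = 1305/16]
4. E_y = -4  [line -12·x + -6·y + -63 = 0 ∩ |ED|² = 1305/16]
   → E = (-13/4, -4)

B = (2, -4)
E = (-13/4, -4)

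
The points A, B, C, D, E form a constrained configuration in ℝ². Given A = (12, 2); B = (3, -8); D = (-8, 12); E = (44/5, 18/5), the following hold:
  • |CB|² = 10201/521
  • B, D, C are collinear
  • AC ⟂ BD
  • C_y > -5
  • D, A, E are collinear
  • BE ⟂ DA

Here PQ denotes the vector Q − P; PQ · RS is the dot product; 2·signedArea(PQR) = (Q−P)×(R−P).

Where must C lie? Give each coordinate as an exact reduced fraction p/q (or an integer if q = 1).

1. C_x = 452/521  [B, D, C are collinear ∩ AC ⟂ BD]
2. C_y = -2148/521  [B, D, C are collinear ∩ AC ⟂ BD]
   → C = (452/521, -2148/521)

C = (452/521, -2148/521)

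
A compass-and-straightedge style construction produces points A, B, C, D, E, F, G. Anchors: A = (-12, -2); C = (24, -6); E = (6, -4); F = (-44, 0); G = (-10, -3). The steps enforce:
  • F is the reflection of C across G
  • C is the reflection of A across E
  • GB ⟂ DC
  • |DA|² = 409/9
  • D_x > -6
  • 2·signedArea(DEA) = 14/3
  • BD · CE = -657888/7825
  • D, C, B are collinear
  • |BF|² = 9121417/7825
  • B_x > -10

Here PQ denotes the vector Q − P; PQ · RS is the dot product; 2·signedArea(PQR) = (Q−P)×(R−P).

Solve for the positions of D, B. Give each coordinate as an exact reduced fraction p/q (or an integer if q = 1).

1. D_x = -16/3  [line -2·x + -18·y + -194/3 = 0 ∩ |DA|² = 409/9]
2. D_y = -3  [line -2·x + -18·y + -194/3 = 0 ∩ |DA|² = 409/9]
   → D = (-16/3, -3)
3. B_x = -77872/7825  [D, C, B are collinear ∩ GB ⟂ DC]
4. B_y = -19779/7825  [D, C, B are collinear ∩ GB ⟂ DC]
   → B = (-77872/7825, -19779/7825)

B = (-77872/7825, -19779/7825)
D = (-16/3, -3)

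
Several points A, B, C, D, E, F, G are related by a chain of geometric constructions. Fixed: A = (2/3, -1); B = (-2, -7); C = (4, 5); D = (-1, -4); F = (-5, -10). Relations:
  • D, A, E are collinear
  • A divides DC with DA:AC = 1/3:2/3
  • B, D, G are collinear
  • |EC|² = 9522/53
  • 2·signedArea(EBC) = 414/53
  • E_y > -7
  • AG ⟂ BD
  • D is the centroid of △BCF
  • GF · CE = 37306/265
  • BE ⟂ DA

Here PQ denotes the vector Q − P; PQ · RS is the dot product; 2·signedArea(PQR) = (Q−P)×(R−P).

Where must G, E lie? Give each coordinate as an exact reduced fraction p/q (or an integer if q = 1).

E = (-133/53, -356/53)
G = (1/15, -4/5)

1. G_x = 1/15  [B, D, G are collinear ∩ AG ⟂ BD]
2. G_y = -4/5  [B, D, G are collinear ∩ AG ⟂ BD]
   → G = (1/15, -4/5)
3. E_x = -133/53  [D, A, E are collinear ∩ BE ⟂ DA]
4. E_y = -356/53  [D, A, E are collinear ∩ BE ⟂ DA]
   → E = (-133/53, -356/53)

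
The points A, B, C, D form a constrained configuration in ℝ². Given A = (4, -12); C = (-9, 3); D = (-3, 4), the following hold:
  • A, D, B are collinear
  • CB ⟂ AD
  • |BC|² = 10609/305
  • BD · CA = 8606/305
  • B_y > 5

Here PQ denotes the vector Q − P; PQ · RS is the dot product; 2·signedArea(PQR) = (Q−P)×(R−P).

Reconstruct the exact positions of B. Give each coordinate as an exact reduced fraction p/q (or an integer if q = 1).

B = (-1097/305, 1636/305)

1. B_x = -1097/305  [A, D, B are collinear ∩ CB ⟂ AD]
2. B_y = 1636/305  [A, D, B are collinear ∩ CB ⟂ AD]
   → B = (-1097/305, 1636/305)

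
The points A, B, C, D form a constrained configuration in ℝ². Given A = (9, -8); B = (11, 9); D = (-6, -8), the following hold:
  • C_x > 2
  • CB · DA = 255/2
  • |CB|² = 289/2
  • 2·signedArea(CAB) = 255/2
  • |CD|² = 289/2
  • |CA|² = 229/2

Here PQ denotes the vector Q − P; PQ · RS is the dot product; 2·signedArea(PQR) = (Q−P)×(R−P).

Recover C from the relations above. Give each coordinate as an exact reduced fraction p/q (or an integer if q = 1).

C = (5/2, 1/2)

1. C_x = 5/2  [CB · DA = 255/2 ∩ 2·signedArea(CAB) = 255/2]
2. C_y = 1/2  [CB · DA = 255/2 ∩ 2·signedArea(CAB) = 255/2]
   → C = (5/2, 1/2)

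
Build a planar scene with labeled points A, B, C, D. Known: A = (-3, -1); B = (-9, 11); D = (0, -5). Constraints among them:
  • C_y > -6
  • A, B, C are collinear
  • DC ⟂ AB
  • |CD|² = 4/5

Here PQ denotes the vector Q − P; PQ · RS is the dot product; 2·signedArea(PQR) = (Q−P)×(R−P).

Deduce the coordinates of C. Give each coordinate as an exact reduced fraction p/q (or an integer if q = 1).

1. C_x = -4/5  [A, B, C are collinear ∩ DC ⟂ AB]
2. C_y = -27/5  [A, B, C are collinear ∩ DC ⟂ AB]
   → C = (-4/5, -27/5)

C = (-4/5, -27/5)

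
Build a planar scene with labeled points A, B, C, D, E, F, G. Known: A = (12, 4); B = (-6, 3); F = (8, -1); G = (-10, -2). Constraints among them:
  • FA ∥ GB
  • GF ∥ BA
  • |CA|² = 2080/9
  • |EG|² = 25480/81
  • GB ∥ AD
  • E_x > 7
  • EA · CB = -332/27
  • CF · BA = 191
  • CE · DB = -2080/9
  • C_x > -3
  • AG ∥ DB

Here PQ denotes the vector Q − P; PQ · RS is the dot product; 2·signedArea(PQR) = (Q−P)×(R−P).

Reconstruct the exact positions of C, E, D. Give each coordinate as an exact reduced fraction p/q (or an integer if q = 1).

1. C_x = -8/3  [line -18·x + -1·y + -48 = 0 ∩ |CA|² = 2080/9]
2. C_y = 0  [line -18·x + -1·y + -48 = 0 ∩ |CA|² = 2080/9]
   → C = (-8/3, 0)
3. E_x = 64/9  [line 10/3·x + -3·y + -424/27 = 0 ∩ |EG|² = 25480/81]
4. E_y = 8/3  [line 10/3·x + -3·y + -424/27 = 0 ∩ |EG|² = 25480/81]
   → E = (64/9, 8/3)
5. D_x = 16  [CE · DB = -2080/9 ∩ AG ∥ DB]
6. D_y = 9  [CE · DB = -2080/9 ∩ AG ∥ DB]
   → D = (16, 9)

C = (-8/3, 0)
D = (16, 9)
E = (64/9, 8/3)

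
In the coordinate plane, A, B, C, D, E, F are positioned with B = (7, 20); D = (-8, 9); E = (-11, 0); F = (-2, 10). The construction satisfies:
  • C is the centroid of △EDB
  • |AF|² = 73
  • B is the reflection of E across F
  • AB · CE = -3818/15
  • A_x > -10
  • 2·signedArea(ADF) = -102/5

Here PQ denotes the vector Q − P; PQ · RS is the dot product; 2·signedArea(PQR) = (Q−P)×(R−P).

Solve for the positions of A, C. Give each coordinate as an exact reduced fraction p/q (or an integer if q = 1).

A = (-46/5, 27/5)
C = (-4, 29/3)

1. C_x = -4  [C is the centroid of △EDB]
2. C_y = 29/3  [C is the centroid of △EDB]
   → C = (-4, 29/3)
3. A_x = -46/5  [AB · CE = -3818/15 ∩ 2·signedArea(ADF) = -102/5]
4. A_y = 27/5  [AB · CE = -3818/15 ∩ 2·signedArea(ADF) = -102/5]
   → A = (-46/5, 27/5)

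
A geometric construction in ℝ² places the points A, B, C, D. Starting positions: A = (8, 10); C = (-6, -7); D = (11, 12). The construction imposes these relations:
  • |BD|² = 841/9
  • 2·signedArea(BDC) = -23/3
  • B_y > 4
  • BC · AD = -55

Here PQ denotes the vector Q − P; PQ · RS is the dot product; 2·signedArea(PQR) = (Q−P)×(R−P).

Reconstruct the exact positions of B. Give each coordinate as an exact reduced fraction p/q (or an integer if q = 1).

B = (13/3, 5)

1. B_x = 13/3  [2·signedArea(BDC) = -23/3 ∩ BC · AD = -55]
2. B_y = 5  [2·signedArea(BDC) = -23/3 ∩ BC · AD = -55]
   → B = (13/3, 5)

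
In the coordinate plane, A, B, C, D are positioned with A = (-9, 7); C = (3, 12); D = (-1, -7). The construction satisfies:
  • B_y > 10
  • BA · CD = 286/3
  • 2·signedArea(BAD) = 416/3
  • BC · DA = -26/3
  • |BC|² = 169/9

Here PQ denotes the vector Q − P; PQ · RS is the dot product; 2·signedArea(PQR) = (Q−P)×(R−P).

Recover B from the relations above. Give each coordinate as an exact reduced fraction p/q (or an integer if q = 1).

B = (-1, 31/3)

1. B_x = -1  [2·signedArea(BAD) = 416/3 ∩ BC · DA = -26/3]
2. B_y = 31/3  [2·signedArea(BAD) = 416/3 ∩ BC · DA = -26/3]
   → B = (-1, 31/3)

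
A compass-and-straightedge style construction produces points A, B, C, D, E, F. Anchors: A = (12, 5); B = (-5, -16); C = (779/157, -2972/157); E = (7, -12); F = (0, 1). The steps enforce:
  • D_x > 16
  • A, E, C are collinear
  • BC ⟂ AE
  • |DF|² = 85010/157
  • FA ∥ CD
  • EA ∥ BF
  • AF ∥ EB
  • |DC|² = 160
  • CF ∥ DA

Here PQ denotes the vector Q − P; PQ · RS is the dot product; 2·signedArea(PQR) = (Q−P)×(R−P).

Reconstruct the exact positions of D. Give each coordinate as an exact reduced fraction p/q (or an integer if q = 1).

1. D_x = 2663/157  [CF ∥ DA ∩ FA ∥ CD]
2. D_y = -2344/157  [CF ∥ DA ∩ FA ∥ CD]
   → D = (2663/157, -2344/157)

D = (2663/157, -2344/157)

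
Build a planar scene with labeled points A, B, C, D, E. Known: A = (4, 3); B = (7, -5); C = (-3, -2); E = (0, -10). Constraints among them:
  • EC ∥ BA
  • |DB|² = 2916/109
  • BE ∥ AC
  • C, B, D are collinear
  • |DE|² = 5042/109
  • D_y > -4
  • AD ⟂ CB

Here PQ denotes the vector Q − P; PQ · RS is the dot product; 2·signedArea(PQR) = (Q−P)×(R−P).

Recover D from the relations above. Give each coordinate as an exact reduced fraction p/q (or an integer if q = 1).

D = (223/109, -383/109)

1. D_x = 223/109  [C, B, D are collinear ∩ AD ⟂ CB]
2. D_y = -383/109  [C, B, D are collinear ∩ AD ⟂ CB]
   → D = (223/109, -383/109)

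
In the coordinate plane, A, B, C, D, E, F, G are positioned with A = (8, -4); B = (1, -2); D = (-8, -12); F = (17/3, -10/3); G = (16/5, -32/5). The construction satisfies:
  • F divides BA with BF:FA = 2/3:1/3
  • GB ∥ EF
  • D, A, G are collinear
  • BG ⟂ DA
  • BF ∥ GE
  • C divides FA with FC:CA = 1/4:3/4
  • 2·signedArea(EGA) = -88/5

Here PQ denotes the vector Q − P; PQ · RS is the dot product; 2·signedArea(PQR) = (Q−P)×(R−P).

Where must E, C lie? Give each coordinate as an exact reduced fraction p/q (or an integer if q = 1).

C = (25/4, -7/2)
E = (118/15, -116/15)

1. E_x = 118/15  [GB ∥ EF ∩ BF ∥ GE]
2. E_y = -116/15  [GB ∥ EF ∩ BF ∥ GE]
   → E = (118/15, -116/15)
3. C_x = 25/4  [C divides FA with FC:CA = 1/4:3/4]
4. C_y = -7/2  [C divides FA with FC:CA = 1/4:3/4]
   → C = (25/4, -7/2)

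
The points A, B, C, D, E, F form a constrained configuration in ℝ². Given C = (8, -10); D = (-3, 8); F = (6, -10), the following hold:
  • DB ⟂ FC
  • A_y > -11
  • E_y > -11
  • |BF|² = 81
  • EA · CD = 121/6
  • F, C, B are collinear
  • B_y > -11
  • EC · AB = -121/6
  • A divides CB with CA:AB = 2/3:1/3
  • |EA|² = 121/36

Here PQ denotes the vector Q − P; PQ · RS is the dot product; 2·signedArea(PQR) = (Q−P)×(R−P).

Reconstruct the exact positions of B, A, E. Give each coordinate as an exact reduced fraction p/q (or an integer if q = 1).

A = (2/3, -10)
B = (-3, -10)
E = (5/2, -10)

1. B_x = -3  [F, C, B are collinear ∩ DB ⟂ FC]
2. B_y = -10  [F, C, B are collinear ∩ DB ⟂ FC]
   → B = (-3, -10)
3. A_x = 2/3  [A divides CB with CA:AB = 2/3:1/3]
4. A_y = -10  [A divides CB with CA:AB = 2/3:1/3]
   → A = (2/3, -10)
5. E_x = 5/2  [EA · CD = 121/6 ∩ EC · AB = -121/6]
6. E_y = -10  [EA · CD = 121/6 ∩ EC · AB = -121/6]
   → E = (5/2, -10)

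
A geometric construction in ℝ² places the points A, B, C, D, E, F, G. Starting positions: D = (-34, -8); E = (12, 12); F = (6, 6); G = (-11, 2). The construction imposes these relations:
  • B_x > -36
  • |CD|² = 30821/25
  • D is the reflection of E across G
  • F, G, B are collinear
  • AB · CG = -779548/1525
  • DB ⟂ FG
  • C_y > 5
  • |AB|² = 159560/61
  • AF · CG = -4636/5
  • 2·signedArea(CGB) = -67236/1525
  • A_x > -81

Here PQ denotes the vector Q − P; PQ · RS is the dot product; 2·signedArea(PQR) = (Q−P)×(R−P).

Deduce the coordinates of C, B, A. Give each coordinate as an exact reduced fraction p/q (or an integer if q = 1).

1. B_x = -10682/305  [F, G, B are collinear ∩ DB ⟂ FG]
2. B_y = -1114/305  [F, G, B are collinear ∩ DB ⟂ FG]
   → B = (-10682/305, -1114/305)
3. C_x = -9/5  [line 1724/305·x + -7327/305·y + 235326/1525 = 0 ∩ |CD|² = 30821/25]
4. C_y = 6  [line 1724/305·x + -7327/305·y + 235326/1525 = 0 ∩ |CD|² = 30821/25]
   → C = (-9/5, 6)
5. A_x = -80  [line 46/5·x + 4·y + 848 = 0 ∩ |AB|² = 159560/61]
6. A_y = -28  [line 46/5·x + 4·y + 848 = 0 ∩ |AB|² = 159560/61]
   → A = (-80, -28)

A = (-80, -28)
B = (-10682/305, -1114/305)
C = (-9/5, 6)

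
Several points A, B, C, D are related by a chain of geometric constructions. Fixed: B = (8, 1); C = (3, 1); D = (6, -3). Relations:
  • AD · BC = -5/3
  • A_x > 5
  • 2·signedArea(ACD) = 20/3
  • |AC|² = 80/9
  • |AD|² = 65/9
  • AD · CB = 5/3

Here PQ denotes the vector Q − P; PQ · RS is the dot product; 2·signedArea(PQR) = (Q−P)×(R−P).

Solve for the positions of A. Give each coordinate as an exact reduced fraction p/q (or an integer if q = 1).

1. A_x = 17/3  [2·signedArea(ACD) = 20/3 ∩ AD · BC = -5/3]
2. A_y = -1/3  [2·signedArea(ACD) = 20/3 ∩ AD · BC = -5/3]
   → A = (17/3, -1/3)

A = (17/3, -1/3)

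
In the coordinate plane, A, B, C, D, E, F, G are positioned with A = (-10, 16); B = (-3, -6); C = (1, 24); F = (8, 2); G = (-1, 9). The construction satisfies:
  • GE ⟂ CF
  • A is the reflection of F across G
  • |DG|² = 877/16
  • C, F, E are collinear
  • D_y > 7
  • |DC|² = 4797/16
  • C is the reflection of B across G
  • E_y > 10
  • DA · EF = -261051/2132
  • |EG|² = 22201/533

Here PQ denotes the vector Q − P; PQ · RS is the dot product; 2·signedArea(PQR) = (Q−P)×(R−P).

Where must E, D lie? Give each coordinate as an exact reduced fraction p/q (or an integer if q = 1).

D = (25/4, 15/2)
E = (2745/533, 5840/533)

1. E_x = 2745/533  [C, F, E are collinear ∩ GE ⟂ CF]
2. E_y = 5840/533  [C, F, E are collinear ∩ GE ⟂ CF]
   → E = (2745/533, 5840/533)
3. D_x = 25/4  [line -1519/533·x + 4774/533·y + -105245/2132 = 0 ∩ |DG|² = 877/16]
4. D_y = 15/2  [line -1519/533·x + 4774/533·y + -105245/2132 = 0 ∩ |DG|² = 877/16]
   → D = (25/4, 15/2)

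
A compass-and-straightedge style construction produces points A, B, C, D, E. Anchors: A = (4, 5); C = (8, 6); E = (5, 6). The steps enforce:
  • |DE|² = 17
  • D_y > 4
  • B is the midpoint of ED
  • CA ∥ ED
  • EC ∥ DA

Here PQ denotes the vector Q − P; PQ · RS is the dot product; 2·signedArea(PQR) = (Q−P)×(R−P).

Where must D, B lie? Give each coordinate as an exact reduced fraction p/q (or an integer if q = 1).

B = (3, 11/2)
D = (1, 5)

1. D_x = 1  [EC ∥ DA ∩ CA ∥ ED]
2. D_y = 5  [EC ∥ DA ∩ CA ∥ ED]
   → D = (1, 5)
3. B_x = 3  [B is the midpoint of ED]
4. B_y = 11/2  [B is the midpoint of ED]
   → B = (3, 11/2)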